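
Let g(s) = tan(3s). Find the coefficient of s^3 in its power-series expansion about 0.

9

g(0) = 0
g′(0) = 3
g′′(0) = 0
g′′′(0) = 54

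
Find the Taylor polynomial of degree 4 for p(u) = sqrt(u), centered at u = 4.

-5*(u - 4)^4/16384 + (u - 4)^3/512 - (u - 4)^2/64 + (u - 4)/4 + 2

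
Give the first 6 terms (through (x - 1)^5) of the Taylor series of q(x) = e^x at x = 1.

e*(x - 1)^5/120 + e*(x - 1)^4/24 + e*(x - 1)^3/6 + e*(x - 1)^2/2 + e*(x - 1) + e

q(1) = e
q′(1) = e
q′′(1) = e
q′′′(1) = e
q^(4)(1) = e
q^(5)(1) = e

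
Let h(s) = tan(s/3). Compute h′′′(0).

Compute the successive derivatives at the expansion point and divide by k!.
From the series, [s^3] h = 1/81; multiply by 3! = 6 to get 2/27.

2/27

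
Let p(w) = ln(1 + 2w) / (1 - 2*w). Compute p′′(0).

Expand 1/(denominator) as a geometric series and multiply by the numerator's series.
From the series, [w^2] p = 2; multiply by 2! = 2 to get 4.

4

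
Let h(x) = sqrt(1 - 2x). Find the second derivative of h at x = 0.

-1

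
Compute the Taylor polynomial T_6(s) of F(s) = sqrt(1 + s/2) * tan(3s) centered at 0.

Expand each factor separately, then convolve coefficients.
F(0) = 0
F′(0) = 3
F′′(0) = 3/2
F′′′(0) = 855/16
F^(4)(0) = 873/16
F^(5)(0) = 986463/256
F^(6)(0) = 3012849/512
The Taylor polynomial is Σ F^(k)(0)/k! · s^k.

334761*s^6/40960 + 328821*s^5/10240 + 291*s^4/128 + 285*s^3/32 + 3*s^2/4 + 3*s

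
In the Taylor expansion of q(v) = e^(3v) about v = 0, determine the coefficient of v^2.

Use the known series and substitute for the argument.
q(0) = 1
q′(0) = 3
q′′(0) = 9
So c_2 = q′′(0)/2! = 9/2.

9/2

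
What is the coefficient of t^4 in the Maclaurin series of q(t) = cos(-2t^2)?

q(0) = 1
q′(0) = 0
q′′(0) = 0
q′′′(0) = 0
q^(4)(0) = -48
Then c_k = q^(k)(0)/k! gives each Taylor coefficient.

-2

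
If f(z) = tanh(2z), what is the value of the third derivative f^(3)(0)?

The coefficient of z^3 in the expansion is -8/3, so f′′′(0) = 3! * (-8/3) = -16.

-16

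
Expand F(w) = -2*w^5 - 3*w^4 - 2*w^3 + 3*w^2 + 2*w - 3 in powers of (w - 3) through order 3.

[(w - 3)^0] = -753;  [(w - 3)^1] = -1168;  [(w - 3)^2] = -717;  [(w - 3)^3] = -218.

-218*(w - 3)^3 - 717*(w - 3)^2 - 1168*(w - 3) - 753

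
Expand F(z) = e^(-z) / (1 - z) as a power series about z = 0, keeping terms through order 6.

Take the Cauchy product of the two expansions.
F(0) = 1
F′(0) = 0
F′′(0) = 1
F′′′(0) = 2
F^(4)(0) = 9
F^(5)(0) = 44
F^(6)(0) = 265
Dividing each by k! gives the coefficients c_0, ..., c_6.

53*z^6/144 + 11*z^5/30 + 3*z^4/8 + z^3/3 + z^2/2 + 1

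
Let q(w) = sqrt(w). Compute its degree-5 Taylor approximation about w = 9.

7*(w - 9)^5/5038848 - 5*(w - 9)^4/279936 + (w - 9)^3/3888 - (w - 9)^2/216 + (w - 9)/6 + 3

Compute the successive derivatives at the expansion point and divide by k!.
q(9) = 3
q′(9) = 1/6
q′′(9) = -1/108
q′′′(9) = 1/648
q^(4)(9) = -5/11664
q^(5)(9) = 35/209952
The Taylor polynomial is Σ q^(k)(9)/k! · (w - 9)^k.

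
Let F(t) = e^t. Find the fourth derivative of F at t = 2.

From the series, [(t - 2)^4] F = e^(2)/24; multiply by 4! = 24 to get e^(2).

e^(2)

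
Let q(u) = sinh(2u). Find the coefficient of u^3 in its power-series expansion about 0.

[u^0] = 0;  [u^1] = 2;  [u^2] = 0;  [u^3] = 4/3.

4/3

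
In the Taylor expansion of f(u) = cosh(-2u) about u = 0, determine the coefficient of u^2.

2

[u^0] = 1;  [u^1] = 0;  [u^2] = 2.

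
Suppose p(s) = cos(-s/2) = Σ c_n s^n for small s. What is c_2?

-1/8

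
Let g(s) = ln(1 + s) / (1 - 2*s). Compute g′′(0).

3

Use 1/(1 - r) = Σ r^k on the denominator, then take the Cauchy product.
The coefficient of s^2 in the expansion is 3/2, so g′′(0) = 2! * (3/2) = 3.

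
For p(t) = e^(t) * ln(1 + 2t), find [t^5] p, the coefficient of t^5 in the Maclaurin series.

Write out both Maclaurin series and multiply, keeping only the needed powers.
[t^0] = 0;  [t^1] = 2;  [t^2] = 0;  [t^3] = 5/3;  [t^4] = -2;  [t^5] = 209/60.

209/60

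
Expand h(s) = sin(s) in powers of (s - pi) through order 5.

-(s - pi)^5/120 + (s - pi)^3/6 - (s - pi)

[(s - pi)^0] = 0;  [(s - pi)^1] = -1;  [(s - pi)^2] = 0;  [(s - pi)^3] = 1/6;  [(s - pi)^4] = 0;  [(s - pi)^5] = -1/120.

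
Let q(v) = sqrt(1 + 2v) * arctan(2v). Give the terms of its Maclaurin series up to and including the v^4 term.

Take the Cauchy product of the two expansions.
q(0) = 0
q′(0) = 2
q′′(0) = 4
q′′′(0) = -22
q^(4)(0) = -40
Then c_k = q^(k)(0)/k! gives each Taylor coefficient.

-5*v^4/3 - 11*v^3/3 + 2*v^2 + 2*v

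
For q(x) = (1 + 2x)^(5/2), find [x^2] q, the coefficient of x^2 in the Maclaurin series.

15/2

q(0) = 1
q′(0) = 5
q′′(0) = 15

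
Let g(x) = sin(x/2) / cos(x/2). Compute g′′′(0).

Divide the numerator series by the denominator series (power-series long division).
The coefficient of x^3 in the expansion is 1/24, so g′′′(0) = 3! * (1/24) = 1/4.

1/4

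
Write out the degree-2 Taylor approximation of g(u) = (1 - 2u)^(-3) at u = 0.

g(0) = 1
g′(0) = 6
g′′(0) = 48
Then c_k = g^(k)(0)/k! gives each Taylor coefficient.

24*u^2 + 6*u + 1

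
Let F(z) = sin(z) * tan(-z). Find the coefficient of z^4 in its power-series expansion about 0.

-1/6

Expand each factor separately, then convolve coefficients.
So c_4 = F^(4)(0)/4! = -1/6.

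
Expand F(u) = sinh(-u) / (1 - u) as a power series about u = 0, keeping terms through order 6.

-47*u^6/40 - 47*u^5/40 - 7*u^4/6 - 7*u^3/6 - u^2 - u

Expand each factor separately, then convolve coefficients.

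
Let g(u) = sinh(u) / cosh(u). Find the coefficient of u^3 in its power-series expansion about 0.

Invert the denominator's series and multiply.
[u^0] = 0;  [u^1] = 1;  [u^2] = 0;  [u^3] = -1/3.

-1/3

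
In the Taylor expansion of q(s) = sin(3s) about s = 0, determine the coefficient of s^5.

81/40

q(0) = 0
q′(0) = 3
q′′(0) = 0
q′′′(0) = -27
q^(4)(0) = 0
q^(5)(0) = 243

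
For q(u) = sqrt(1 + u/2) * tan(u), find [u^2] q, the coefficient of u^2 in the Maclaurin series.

1/4

Take the Cauchy product of the two expansions.
q(0) = 0
q′(0) = 1
q′′(0) = 1/2
The Taylor polynomial is Σ q^(k)(0)/k! · u^k.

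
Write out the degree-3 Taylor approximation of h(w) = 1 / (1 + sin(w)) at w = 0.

-5*w^3/6 + w^2 - w + 1

Write 1/(1+u) = 1 - u + u^2 - u^3 + ... and substitute the series for u.
[w^0] = 1;  [w^1] = -1;  [w^2] = 1;  [w^3] = -5/6.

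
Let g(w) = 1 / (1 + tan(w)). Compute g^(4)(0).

40

Use the geometric series for the reciprocal, then substitute.
From the series, [w^4] g = 5/3; multiply by 4! = 24 to get 40.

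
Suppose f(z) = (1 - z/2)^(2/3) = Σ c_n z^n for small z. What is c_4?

Apply the Taylor formula c_k = f^(k)(a)/k!.
[z^0] = 1;  [z^1] = -1/3;  [z^2] = -1/36;  [z^3] = -1/162;  [z^4] = -7/3888.

-7/3888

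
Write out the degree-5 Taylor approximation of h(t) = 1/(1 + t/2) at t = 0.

-t^5/32 + t^4/16 - t^3/8 + t^2/4 - t/2 + 1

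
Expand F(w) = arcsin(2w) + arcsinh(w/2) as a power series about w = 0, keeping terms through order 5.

Expand each term separately and add.
[w^0] = 0;  [w^1] = 5/2;  [w^2] = 0;  [w^3] = 21/16;  [w^4] = 0;  [w^5] = 615/256.

615*w^5/256 + 21*w^3/16 + 5*w/2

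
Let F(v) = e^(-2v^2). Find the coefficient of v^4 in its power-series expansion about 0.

[v^0] = 1;  [v^1] = 0;  [v^2] = -2;  [v^3] = 0;  [v^4] = 2.

2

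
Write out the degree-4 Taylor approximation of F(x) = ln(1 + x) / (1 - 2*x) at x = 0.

Use 1/(1 - r) = Σ r^k on the denominator, then take the Cauchy product.
F(0) = 0
F′(0) = 1
F′′(0) = 3
F′′′(0) = 20
F^(4)(0) = 154

77*x^4/12 + 10*x^3/3 + 3*x^2/2 + x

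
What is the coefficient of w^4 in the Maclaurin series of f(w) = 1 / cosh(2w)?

10/3

Divide the numerator series by the denominator series (power-series long division).
[w^0] = 1;  [w^1] = 0;  [w^2] = -2;  [w^3] = 0;  [w^4] = 10/3.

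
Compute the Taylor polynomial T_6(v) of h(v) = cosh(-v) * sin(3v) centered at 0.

-v^5/10 - 3*v^3 + 3*v

Write out both Maclaurin series and multiply, keeping only the needed powers.
h(0) = 0
h′(0) = 3
h′′(0) = 0
h′′′(0) = -18
h^(4)(0) = 0
h^(5)(0) = -12
h^(6)(0) = 0
Then c_k = h^(k)(0)/k! gives each Taylor coefficient.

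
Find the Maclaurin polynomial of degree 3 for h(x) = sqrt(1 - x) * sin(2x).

-19*x^3/12 - x^2 + 2*x

Expand each factor separately, then convolve coefficients.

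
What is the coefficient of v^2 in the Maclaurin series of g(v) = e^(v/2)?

[v^0] = 1;  [v^1] = 1/2;  [v^2] = 1/8.

1/8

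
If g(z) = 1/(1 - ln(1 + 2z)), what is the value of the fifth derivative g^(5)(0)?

448

Substitute the inner expansion into the outer series and collect powers.
From the series, [z^5] g = 56/15; multiply by 5! = 120 to get 448.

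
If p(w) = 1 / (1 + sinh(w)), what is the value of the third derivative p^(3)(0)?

Expand as Σ (-1)^k u^k with u equal to the inner function's series.
From the series, [w^3] p = -7/6; multiply by 3! = 6 to get -7.

-7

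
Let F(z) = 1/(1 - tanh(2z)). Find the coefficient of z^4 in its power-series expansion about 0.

16/3

Compose series: expand the inner function first, then feed it into the outer expansion.
[z^0] = 1;  [z^1] = 2;  [z^2] = 4;  [z^3] = 16/3;  [z^4] = 16/3.
So c_4 = F^(4)(0)/4! = 16/3.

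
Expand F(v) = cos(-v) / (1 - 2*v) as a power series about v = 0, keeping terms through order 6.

40439*v^6/720 + 337*v^5/12 + 337*v^4/24 + 7*v^3 + 7*v^2/2 + 2*v + 1

Expand 1/(denominator) as a geometric series and multiply by the numerator's series.
F(0) = 1
F′(0) = 2
F′′(0) = 7
F′′′(0) = 42
F^(4)(0) = 337
F^(5)(0) = 3370
F^(6)(0) = 40439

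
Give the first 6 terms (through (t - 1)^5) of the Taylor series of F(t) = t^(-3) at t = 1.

Apply the Taylor formula c_k = f^(k)(a)/k!.

-21*(t - 1)^5 + 15*(t - 1)^4 - 10*(t - 1)^3 + 6*(t - 1)^2 - 3*(t - 1) + 1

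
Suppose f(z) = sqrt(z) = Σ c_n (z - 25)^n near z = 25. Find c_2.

-1/1000

f(25) = 5
f′(25) = 1/10
f′′(25) = -1/500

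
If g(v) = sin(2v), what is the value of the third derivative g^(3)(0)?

-8

Compute the successive derivatives at the expansion point and divide by k!.
The coefficient of v^3 in the expansion is -4/3, so g′′′(0) = 3! * (-4/3) = -8.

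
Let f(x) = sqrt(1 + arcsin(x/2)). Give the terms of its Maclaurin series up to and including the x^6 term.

Plug the Maclaurin series of the inner function into that of the outer and collect terms.
f(0) = 1
f′(0) = 1/4
f′′(0) = -1/16
f′′′(0) = 7/64
f^(4)(0) = -31/256
f^(5)(0) = 369/1024
f^(6)(0) = -7*2^(419/781)*3^(714/781)*5^(651/781)*7^(199/781)/225

-3169*x^6/2949120 + 123*x^5/40960 - 31*x^4/6144 + 7*x^3/384 - x^2/32 + x/4 + 1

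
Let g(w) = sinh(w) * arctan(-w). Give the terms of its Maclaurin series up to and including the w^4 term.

w^4/6 - w^2

Multiply the two series term by term and collect like powers.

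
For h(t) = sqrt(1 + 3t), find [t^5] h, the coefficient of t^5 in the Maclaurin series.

1701/256

Use the known series and substitute for the argument.
h(0) = 1
h′(0) = 3/2
h′′(0) = -9/4
h′′′(0) = 81/8
h^(4)(0) = -1215/16
h^(5)(0) = 25515/32
So c_5 = h^(5)(0)/5! = 1701/256.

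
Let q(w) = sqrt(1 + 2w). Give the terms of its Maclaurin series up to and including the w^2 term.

q(0) = 1
q′(0) = 1
q′′(0) = -1

-w^2/2 + w + 1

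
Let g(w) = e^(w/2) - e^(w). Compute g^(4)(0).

Add the two expansions coefficient-wise.
From the series, [w^4] g = -5/128; multiply by 4! = 24 to get -15/16.

-15/16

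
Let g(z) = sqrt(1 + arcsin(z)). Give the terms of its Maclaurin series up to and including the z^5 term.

123*z^5/1280 - 31*z^4/384 + 7*z^3/48 - z^2/8 + z/2 + 1

Substitute the inner expansion into the outer series and collect powers.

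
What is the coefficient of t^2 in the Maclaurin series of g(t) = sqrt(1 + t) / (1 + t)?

3/8

Take the Cauchy product of the two expansions.
So c_2 = g′′(0)/2! = 3/8.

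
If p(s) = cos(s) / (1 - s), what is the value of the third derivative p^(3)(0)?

Take the Cauchy product of the two expansions.
The coefficient of s^3 in the expansion is 1/2, so p′′′(0) = 3! * (1/2) = 3.

3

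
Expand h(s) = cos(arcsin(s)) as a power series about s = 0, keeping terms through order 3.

Let u equal the inner series; expand the outer function in u and truncate.
[s^0] = 1;  [s^1] = 0;  [s^2] = -1/2;  [s^3] = 0.

1 - s^2/2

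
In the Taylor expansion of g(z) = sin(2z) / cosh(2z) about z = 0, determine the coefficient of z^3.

Divide the numerator series by the denominator series (power-series long division).
[z^0] = 0;  [z^1] = 2;  [z^2] = 0;  [z^3] = -16/3.

-16/3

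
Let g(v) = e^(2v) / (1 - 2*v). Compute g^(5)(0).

Expand 1/(denominator) as a geometric series and multiply by the numerator's series.
The coefficient of v^5 in the expansion is 1304/15, so g^(5)(0) = 5! * (1304/15) = 10432.

10432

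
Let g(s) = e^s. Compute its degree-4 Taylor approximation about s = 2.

Compute the successive derivatives at the expansion point and divide by k!.
[(s - 2)^0] = e^(2);  [(s - 2)^1] = e^(2);  [(s - 2)^2] = e^(2)/2;  [(s - 2)^3] = e^(2)/6;  [(s - 2)^4] = e^(2)/24.

(s - 2)^4*e^(2)/24 + (s - 2)^3*e^(2)/6 + (s - 2)^2*e^(2)/2 + (s - 2)*e^(2) + e^(2)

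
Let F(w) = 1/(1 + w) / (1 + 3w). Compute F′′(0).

Write out both Maclaurin series and multiply, keeping only the needed powers.
The coefficient of w^2 in the expansion is 13, so F′′(0) = 2! * (13) = 26.

26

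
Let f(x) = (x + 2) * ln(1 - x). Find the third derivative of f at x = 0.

Multiply each power in the prefactor through the base expansion.
From the series, [x^3] f = -7/6; multiply by 3! = 6 to get -7.

-7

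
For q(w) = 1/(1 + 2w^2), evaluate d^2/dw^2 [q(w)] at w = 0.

From the series, [w^2] q = -2; multiply by 2! = 2 to get -4.

-4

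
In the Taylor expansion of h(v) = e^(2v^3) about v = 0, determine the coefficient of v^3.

[v^0] = 1;  [v^1] = 0;  [v^2] = 0;  [v^3] = 2.
So c_3 = h′′′(0)/3! = 2.

2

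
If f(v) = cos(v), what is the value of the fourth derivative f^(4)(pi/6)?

sqrt(3)/2

Apply the Taylor formula c_k = f^(k)(a)/k!.
The coefficient of (v - pi/6)^4 in the expansion is sqrt(3)/48, so f^(4)(pi/6) = 4! * (sqrt(3)/48) = sqrt(3)/2.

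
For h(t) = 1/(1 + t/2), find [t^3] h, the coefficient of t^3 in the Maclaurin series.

Differentiate repeatedly and evaluate at the center.
h(0) = 1
h′(0) = -1/2
h′′(0) = 1/2
h′′′(0) = -3/4
Dividing each by k! gives the coefficients c_0, ..., c_3.

-1/8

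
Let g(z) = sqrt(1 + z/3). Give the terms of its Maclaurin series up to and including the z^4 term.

-5*z^4/10368 + z^3/432 - z^2/72 + z/6 + 1

g(0) = 1
g′(0) = 1/6
g′′(0) = -1/36
g′′′(0) = 1/72
g^(4)(0) = -5/432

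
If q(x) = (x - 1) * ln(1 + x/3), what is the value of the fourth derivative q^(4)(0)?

Shift and add copies of the series according to the polynomial's terms.
The coefficient of x^4 in the expansion is 5/324, so q^(4)(0) = 4! * (5/324) = 10/27.

10/27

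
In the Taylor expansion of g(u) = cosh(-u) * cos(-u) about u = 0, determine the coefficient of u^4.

Write out both Maclaurin series and multiply, keeping only the needed powers.
g(0) = 1
g′(0) = 0
g′′(0) = 0
g′′′(0) = 0
g^(4)(0) = -4
Then c_k = g^(k)(0)/k! gives each Taylor coefficient.

-1/6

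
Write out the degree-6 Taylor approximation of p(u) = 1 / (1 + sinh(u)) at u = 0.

Expand as Σ (-1)^k u^k with u equal to the inner function's series.

77*u^6/45 - 181*u^5/120 + 4*u^4/3 - 7*u^3/6 + u^2 - u + 1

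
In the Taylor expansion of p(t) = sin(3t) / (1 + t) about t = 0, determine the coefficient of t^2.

Write out both Maclaurin series and multiply, keeping only the needed powers.
p(0) = 0
p′(0) = 3
p′′(0) = -6

-3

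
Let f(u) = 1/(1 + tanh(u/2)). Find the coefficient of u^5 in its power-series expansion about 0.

Compose series: expand the inner function first, then feed it into the outer expansion.
f(0) = 1
f′(0) = -1/2
f′′(0) = 1/2
f′′′(0) = -1/2
f^(4)(0) = 1/2
f^(5)(0) = -1/2
So c_5 = f^(5)(0)/5! = -1/240.

-1/240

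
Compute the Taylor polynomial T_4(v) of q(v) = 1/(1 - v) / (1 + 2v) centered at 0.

Multiply the two series term by term and collect like powers.
q(0) = 1
q′(0) = -1
q′′(0) = 6
q′′′(0) = -30
q^(4)(0) = 264
The Taylor polynomial is Σ q^(k)(0)/k! · v^k.

11*v^4 - 5*v^3 + 3*v^2 - v + 1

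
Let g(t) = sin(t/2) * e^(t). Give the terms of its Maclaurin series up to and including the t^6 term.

Take the Cauchy product of the two expansions.
g(0) = 0
g′(0) = 1/2
g′′(0) = 1
g′′′(0) = 11/8
g^(4)(0) = 3/2
g^(5)(0) = 41/32
g^(6)(0) = 11/16
Then c_k = g^(k)(0)/k! gives each Taylor coefficient.

11*t^6/11520 + 41*t^5/3840 + t^4/16 + 11*t^3/48 + t^2/2 + t/2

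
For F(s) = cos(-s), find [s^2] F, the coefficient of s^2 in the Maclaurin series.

-1/2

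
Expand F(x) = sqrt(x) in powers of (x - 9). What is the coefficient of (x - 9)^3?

F(9) = 3
F′(9) = 1/6
F′′(9) = -1/108
F′′′(9) = 1/648
So c_3 = F′′′(9)/3! = 1/3888.

1/3888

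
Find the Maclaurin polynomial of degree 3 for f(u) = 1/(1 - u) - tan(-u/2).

Add the two expansions coefficient-wise.
f(0) = 1
f′(0) = 3/2
f′′(0) = 2
f′′′(0) = 25/4

25*u^3/24 + u^2 + 3*u/2 + 1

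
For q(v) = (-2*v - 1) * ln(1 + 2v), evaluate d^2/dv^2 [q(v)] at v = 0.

Distribute the polynomial across the series and collect like powers.
The coefficient of v^2 in the expansion is -2, so q′′(0) = 2! * (-2) = -4.

-4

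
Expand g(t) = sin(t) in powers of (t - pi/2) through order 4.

Differentiate repeatedly and evaluate at the center.
g(pi/2) = 1
g′(pi/2) = 0
g′′(pi/2) = -1
g′′′(pi/2) = 0
g^(4)(pi/2) = 1

(t - pi/2)^4/24 - (t - pi/2)^2/2 + 1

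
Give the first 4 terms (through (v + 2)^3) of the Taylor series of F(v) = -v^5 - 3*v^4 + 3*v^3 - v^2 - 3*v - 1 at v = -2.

-13*(v + 2)^3 - 11*(v + 2)^2 + 53*(v + 2) - 39

F(-2) = -39
F′(-2) = 53
F′′(-2) = -22
F′′′(-2) = -78
The Taylor polynomial is Σ F^(k)(-2)/k! · (v + 2)^k.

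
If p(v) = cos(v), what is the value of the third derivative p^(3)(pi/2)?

Use the known series and substitute for the argument.
From the series, [(v - pi/2)^3] p = 1/6; multiply by 3! = 6 to get 1.

1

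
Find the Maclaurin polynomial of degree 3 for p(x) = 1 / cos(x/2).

x^2/8 + 1

Write the quotient as an unknown series and match coefficients against numerator = denominator · series.
p(0) = 1
p′(0) = 0
p′′(0) = 1/4
p′′′(0) = 0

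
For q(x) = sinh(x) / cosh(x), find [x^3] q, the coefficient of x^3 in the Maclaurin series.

Invert the denominator's series and multiply.
q(0) = 0
q′(0) = 1
q′′(0) = 0
q′′′(0) = -2
So c_3 = q′′′(0)/3! = -1/3.

-1/3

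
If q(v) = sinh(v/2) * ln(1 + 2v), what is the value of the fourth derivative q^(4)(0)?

Take the Cauchy product of the two expansions.
The coefficient of v^4 in the expansion is 11/8, so q^(4)(0) = 4! * (11/8) = 33.

33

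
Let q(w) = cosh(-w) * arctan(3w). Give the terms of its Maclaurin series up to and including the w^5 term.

1769*w^5/40 - 15*w^3/2 + 3*w

Write out both Maclaurin series and multiply, keeping only the needed powers.
q(0) = 0
q′(0) = 3
q′′(0) = 0
q′′′(0) = -45
q^(4)(0) = 0
q^(5)(0) = 5307
Then c_k = q^(k)(0)/k! gives each Taylor coefficient.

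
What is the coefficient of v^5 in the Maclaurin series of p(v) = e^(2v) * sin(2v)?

Write out both Maclaurin series and multiply, keeping only the needed powers.
p(0) = 0
p′(0) = 2
p′′(0) = 8
p′′′(0) = 16
p^(4)(0) = 0
p^(5)(0) = -128
Dividing each by k! gives the coefficients c_0, ..., c_5.

-16/15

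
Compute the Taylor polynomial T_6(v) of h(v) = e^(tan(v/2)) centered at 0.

59*v^6/15360 + 37*v^5/3840 + 3*v^4/128 + v^3/16 + v^2/8 + v/2 + 1

Let u equal the inner series; expand the outer function in u and truncate.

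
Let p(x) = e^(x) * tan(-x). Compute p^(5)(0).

-41

Expand each factor separately, then convolve coefficients.
From the series, [x^5] p = -41/120; multiply by 5! = 120 to get -41.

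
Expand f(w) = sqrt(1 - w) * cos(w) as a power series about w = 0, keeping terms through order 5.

Take the Cauchy product of the two expansions.

-13*w^5/768 + 25*w^4/384 + 3*w^3/16 - 5*w^2/8 - w/2 + 1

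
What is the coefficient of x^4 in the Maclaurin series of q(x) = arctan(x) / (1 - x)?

2/3

Multiply the numerator's expansion by the denominator's geometric series.
q(0) = 0
q′(0) = 1
q′′(0) = 2
q′′′(0) = 4
q^(4)(0) = 16
So c_4 = q^(4)(0)/4! = 2/3.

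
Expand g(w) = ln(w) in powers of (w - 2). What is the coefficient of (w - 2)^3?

g(2) = ln(2)
g′(2) = 1/2
g′′(2) = -1/4
g′′′(2) = 1/4
So c_3 = g′′′(2)/3! = 1/24.

1/24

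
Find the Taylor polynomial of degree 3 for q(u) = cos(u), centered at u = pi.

(u - pi)^2/2 - 1

[(u - pi)^0] = -1;  [(u - pi)^1] = 0;  [(u - pi)^2] = 1/2;  [(u - pi)^3] = 0.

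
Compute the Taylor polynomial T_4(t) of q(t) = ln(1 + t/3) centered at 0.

[t^0] = 0;  [t^1] = 1/3;  [t^2] = -1/18;  [t^3] = 1/81;  [t^4] = -1/324.

-t^4/324 + t^3/81 - t^2/18 + t/3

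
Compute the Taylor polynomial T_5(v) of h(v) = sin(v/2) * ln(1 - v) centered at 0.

Multiply the two series term by term and collect like powers.
h(0) = 0
h′(0) = 0
h′′(0) = -1
h′′′(0) = -3/2
h^(4)(0) = -7/2
h^(5)(0) = -55/4

-11*v^5/96 - 7*v^4/48 - v^3/4 - v^2/2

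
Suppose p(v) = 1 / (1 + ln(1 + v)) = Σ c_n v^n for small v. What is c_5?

-347/60

Write 1/(1+u) = 1 - u + u^2 - u^3 + ... and substitute the series for u.
p(0) = 1
p′(0) = -1
p′′(0) = 3
p′′′(0) = -14
p^(4)(0) = 88
p^(5)(0) = -694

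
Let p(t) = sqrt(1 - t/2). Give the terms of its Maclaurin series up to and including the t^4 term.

[t^0] = 1;  [t^1] = -1/4;  [t^2] = -1/32;  [t^3] = -1/128;  [t^4] = -5/2048.

-5*t^4/2048 - t^3/128 - t^2/32 - t/4 + 1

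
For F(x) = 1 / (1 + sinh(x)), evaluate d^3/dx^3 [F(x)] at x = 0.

Write 1/(1+u) = 1 - u + u^2 - u^3 + ... and substitute the series for u.
The coefficient of x^3 in the expansion is -7/6, so F′′′(0) = 3! * (-7/6) = -7.

-7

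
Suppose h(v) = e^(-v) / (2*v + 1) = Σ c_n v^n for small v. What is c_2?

Multiply the numerator's expansion by the denominator's geometric series.
h(0) = 1
h′(0) = -3
h′′(0) = 13
So c_2 = h′′(0)/2! = 13/2.

13/2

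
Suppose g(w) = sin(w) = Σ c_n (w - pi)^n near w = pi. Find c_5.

-1/120

g(pi) = 0
g′(pi) = -1
g′′(pi) = 0
g′′′(pi) = 1
g^(4)(pi) = 0
g^(5)(pi) = -1
Dividing each by k! gives the coefficients c_0, ..., c_5.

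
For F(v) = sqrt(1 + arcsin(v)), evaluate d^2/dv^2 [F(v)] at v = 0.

Substitute the inner expansion into the outer series and collect powers.
The coefficient of v^2 in the expansion is -1/8, so F′′(0) = 2! * (-1/8) = -1/4.

-1/4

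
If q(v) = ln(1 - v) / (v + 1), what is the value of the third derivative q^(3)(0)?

-5

Use 1/(1 - r) = Σ r^k on the denominator, then take the Cauchy product.
From the series, [v^3] q = -5/6; multiply by 3! = 6 to get -5.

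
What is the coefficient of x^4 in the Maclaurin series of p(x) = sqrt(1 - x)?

-5/128

p(0) = 1
p′(0) = -1/2
p′′(0) = -1/4
p′′′(0) = -3/8
p^(4)(0) = -15/16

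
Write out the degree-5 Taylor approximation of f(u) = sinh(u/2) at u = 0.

f(0) = 0
f′(0) = 1/2
f′′(0) = 0
f′′′(0) = 1/8
f^(4)(0) = 0
f^(5)(0) = 1/32

u^5/3840 + u^3/48 + u/2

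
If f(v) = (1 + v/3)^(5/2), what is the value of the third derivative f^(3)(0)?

5/72

The coefficient of v^3 in the expansion is 5/432, so f′′′(0) = 3! * (5/432) = 5/72.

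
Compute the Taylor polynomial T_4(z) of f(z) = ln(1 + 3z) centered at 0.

-81*z^4/4 + 9*z^3 - 9*z^2/2 + 3*z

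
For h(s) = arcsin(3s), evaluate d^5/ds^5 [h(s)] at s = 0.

2187

Compute the successive derivatives at the expansion point and divide by k!.
The coefficient of s^5 in the expansion is 729/40, so h^(5)(0) = 5! * (729/40) = 2187.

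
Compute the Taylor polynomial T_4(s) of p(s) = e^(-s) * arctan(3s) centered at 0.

17*s^4/2 - 15*s^3/2 - 3*s^2 + 3*s

Multiply the two series term by term and collect like powers.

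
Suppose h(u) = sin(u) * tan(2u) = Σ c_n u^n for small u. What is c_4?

Expand each factor separately, then convolve coefficients.
[u^0] = 0;  [u^1] = 0;  [u^2] = 2;  [u^3] = 0;  [u^4] = 7/3.
So c_4 = h^(4)(0)/4! = 7/3.

7/3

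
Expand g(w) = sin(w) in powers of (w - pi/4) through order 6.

-sqrt(2)*(w - pi/4)^6/1440 + sqrt(2)*(w - pi/4)^5/240 + sqrt(2)*(w - pi/4)^4/48 - sqrt(2)*(w - pi/4)^3/12 - sqrt(2)*(w - pi/4)^2/4 + sqrt(2)*(w - pi/4)/2 + sqrt(2)/2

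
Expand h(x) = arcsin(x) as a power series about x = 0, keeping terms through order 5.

h(0) = 0
h′(0) = 1
h′′(0) = 0
h′′′(0) = 1
h^(4)(0) = 0
h^(5)(0) = 9
Dividing each by k! gives the coefficients c_0, ..., c_5.

3*x^5/40 + x^3/6 + x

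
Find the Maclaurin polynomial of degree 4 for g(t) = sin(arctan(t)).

Substitute the inner expansion into the outer series and collect powers.

-t^3/2 + t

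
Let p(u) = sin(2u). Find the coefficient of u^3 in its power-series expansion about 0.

-4/3

p(0) = 0
p′(0) = 2
p′′(0) = 0
p′′′(0) = -8
Dividing each by k! gives the coefficients c_0, ..., c_3.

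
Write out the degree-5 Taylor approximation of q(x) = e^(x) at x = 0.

q(0) = 1
q′(0) = 1
q′′(0) = 1
q′′′(0) = 1
q^(4)(0) = 1
q^(5)(0) = 1

x^5/120 + x^4/24 + x^3/6 + x^2/2 + x + 1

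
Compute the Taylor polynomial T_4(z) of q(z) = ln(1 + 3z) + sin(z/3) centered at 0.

Add the two expansions coefficient-wise.

-81*z^4/4 + 1457*z^3/162 - 9*z^2/2 + 10*z/3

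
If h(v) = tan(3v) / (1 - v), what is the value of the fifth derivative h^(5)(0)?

Write out both Maclaurin series and multiply, keeping only the needed powers.
From the series, [v^5] h = 222/5; multiply by 5! = 120 to get 5328.

5328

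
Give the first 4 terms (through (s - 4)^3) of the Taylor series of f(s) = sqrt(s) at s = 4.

Differentiate repeatedly and evaluate at the center.
[(s - 4)^0] = 2;  [(s - 4)^1] = 1/4;  [(s - 4)^2] = -1/64;  [(s - 4)^3] = 1/512.

(s - 4)^3/512 - (s - 4)^2/64 + (s - 4)/4 + 2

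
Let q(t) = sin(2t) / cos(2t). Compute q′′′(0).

16

Divide the numerator series by the denominator series (power-series long division).
The coefficient of t^3 in the expansion is 8/3, so q′′′(0) = 3! * (8/3) = 16.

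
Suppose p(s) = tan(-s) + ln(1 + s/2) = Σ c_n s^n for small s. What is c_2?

Add the two expansions coefficient-wise.
So c_2 = p′′(0)/2! = -1/8.

-1/8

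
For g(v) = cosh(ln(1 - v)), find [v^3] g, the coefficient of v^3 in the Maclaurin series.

Plug the Maclaurin series of the inner function into that of the outer and collect terms.
g(0) = 1
g′(0) = 0
g′′(0) = 1
g′′′(0) = 3
Then c_k = g^(k)(0)/k! gives each Taylor coefficient.

1/2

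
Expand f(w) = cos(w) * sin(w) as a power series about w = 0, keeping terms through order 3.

Write out both Maclaurin series and multiply, keeping only the needed powers.

-2*w^3/3 + w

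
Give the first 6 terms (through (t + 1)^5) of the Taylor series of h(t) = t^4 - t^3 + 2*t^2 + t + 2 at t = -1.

(t + 1)^4 - 5*(t + 1)^3 + 11*(t + 1)^2 - 10*(t + 1) + 5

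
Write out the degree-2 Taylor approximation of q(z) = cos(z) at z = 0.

Apply the Taylor formula c_k = f^(k)(a)/k!.
q(0) = 1
q′(0) = 0
q′′(0) = -1

1 - z^2/2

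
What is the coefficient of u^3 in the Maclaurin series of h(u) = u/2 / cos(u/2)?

Divide the numerator series by the denominator series (power-series long division).
[u^0] = 0;  [u^1] = 1/2;  [u^2] = 0;  [u^3] = 1/16.

1/16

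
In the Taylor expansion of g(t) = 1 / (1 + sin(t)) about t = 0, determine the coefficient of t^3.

Expand as Σ (-1)^k u^k with u equal to the inner function's series.
[t^0] = 1;  [t^1] = -1;  [t^2] = 1;  [t^3] = -5/6.
So c_3 = g′′′(0)/3! = -5/6.

-5/6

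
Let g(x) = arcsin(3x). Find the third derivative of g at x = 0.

From the series, [x^3] g = 9/2; multiply by 3! = 6 to get 27.

27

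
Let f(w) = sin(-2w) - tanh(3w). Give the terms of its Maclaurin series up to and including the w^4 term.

31*w^3/3 - 5*w

Expand each term separately and add.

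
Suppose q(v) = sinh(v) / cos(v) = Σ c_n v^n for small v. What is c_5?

Write the quotient as an unknown series and match coefficients against numerator = denominator · series.
[v^0] = 0;  [v^1] = 1;  [v^2] = 0;  [v^3] = 2/3;  [v^4] = 0;  [v^5] = 3/10.

3/10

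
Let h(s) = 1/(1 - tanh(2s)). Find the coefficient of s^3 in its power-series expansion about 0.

16/3

Compose series: expand the inner function first, then feed it into the outer expansion.
h(0) = 1
h′(0) = 2
h′′(0) = 8
h′′′(0) = 32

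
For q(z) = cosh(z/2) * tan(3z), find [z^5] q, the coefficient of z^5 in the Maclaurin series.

Expand each factor separately, then convolve coefficients.
[z^0] = 0;  [z^1] = 3;  [z^2] = 0;  [z^3] = 75/8;  [z^4] = 0;  [z^5] = 21461/640.

21461/640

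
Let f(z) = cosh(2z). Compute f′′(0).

Use the known series and substitute for the argument.
The coefficient of z^2 in the expansion is 2, so f′′(0) = 2! * (2) = 4.

4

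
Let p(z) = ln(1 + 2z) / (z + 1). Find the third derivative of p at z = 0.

Use 1/(1 - r) = Σ r^k on the denominator, then take the Cauchy product.
From the series, [z^3] p = 20/3; multiply by 3! = 6 to get 40.

40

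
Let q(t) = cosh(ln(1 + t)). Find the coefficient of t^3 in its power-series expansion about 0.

-1/2

Compose series: expand the inner function first, then feed it into the outer expansion.
q(0) = 1
q′(0) = 0
q′′(0) = 1
q′′′(0) = -3
Then c_k = q^(k)(0)/k! gives each Taylor coefficient.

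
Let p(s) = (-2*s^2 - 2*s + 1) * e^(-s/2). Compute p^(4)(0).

Shift and add copies of the series according to the polynomial's terms.
From the series, [s^4] p = -79/384; multiply by 4! = 24 to get -79/16.

-79/16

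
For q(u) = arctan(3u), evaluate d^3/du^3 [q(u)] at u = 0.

-54

Apply the Taylor formula c_k = f^(k)(a)/k!.
The coefficient of u^3 in the expansion is -9, so q′′′(0) = 3! * (-9) = -54.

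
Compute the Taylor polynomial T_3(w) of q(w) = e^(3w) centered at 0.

9*w^3/2 + 9*w^2/2 + 3*w + 1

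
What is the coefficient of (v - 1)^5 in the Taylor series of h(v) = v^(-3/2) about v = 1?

-693/256

Use the known series and substitute for the argument.
So c_5 = h^(5)(1)/5! = -693/256.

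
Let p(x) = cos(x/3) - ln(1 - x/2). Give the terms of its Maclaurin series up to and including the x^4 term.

251*x^4/15552 + x^3/24 + 5*x^2/72 + x/2 + 1

Add the two expansions coefficient-wise.
p(0) = 1
p′(0) = 1/2
p′′(0) = 5/36
p′′′(0) = 1/4
p^(4)(0) = 251/648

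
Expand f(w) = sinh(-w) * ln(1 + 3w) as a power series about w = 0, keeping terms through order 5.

21*w^5 - 19*w^4/2 + 9*w^3/2 - 3*w^2

Multiply the two series term by term and collect like powers.
[w^0] = 0;  [w^1] = 0;  [w^2] = -3;  [w^3] = 9/2;  [w^4] = -19/2;  [w^5] = 21.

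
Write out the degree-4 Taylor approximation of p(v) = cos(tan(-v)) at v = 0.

Substitute the inner expansion into the outer series and collect powers.
[v^0] = 1;  [v^1] = 0;  [v^2] = -1/2;  [v^3] = 0;  [v^4] = -7/24.

-7*v^4/24 - v^2/2 + 1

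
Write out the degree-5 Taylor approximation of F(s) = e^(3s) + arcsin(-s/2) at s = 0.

Combine the two series term by term.
F(0) = 1
F′(0) = 5/2
F′′(0) = 9
F′′′(0) = 215/8
F^(4)(0) = 81
F^(5)(0) = 7767/32

2589*s^5/1280 + 27*s^4/8 + 215*s^3/48 + 9*s^2/2 + 5*s/2 + 1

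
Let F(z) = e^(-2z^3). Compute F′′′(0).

The coefficient of z^3 in the expansion is -2, so F′′′(0) = 3! * (-2) = -12.

-12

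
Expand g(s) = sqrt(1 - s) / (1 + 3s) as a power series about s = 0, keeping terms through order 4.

Write out both Maclaurin series and multiply, keeping only the needed powers.
g(0) = 1
g′(0) = -7/2
g′′(0) = 83/4
g′′′(0) = -1497/8
g^(4)(0) = 35913/16
The Taylor polynomial is Σ g^(k)(0)/k! · s^k.

11971*s^4/128 - 499*s^3/16 + 83*s^2/8 - 7*s/2 + 1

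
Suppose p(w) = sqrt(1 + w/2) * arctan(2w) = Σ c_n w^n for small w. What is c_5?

Multiply the two series term by term and collect like powers.

99509/15360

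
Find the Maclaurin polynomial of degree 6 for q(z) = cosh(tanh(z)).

Plug the Maclaurin series of the inner function into that of the outer and collect terms.
q(0) = 1
q′(0) = 0
q′′(0) = 1
q′′′(0) = 0
q^(4)(0) = -7
q^(5)(0) = 0
q^(6)(0) = 97

97*z^6/720 - 7*z^4/24 + z^2/2 + 1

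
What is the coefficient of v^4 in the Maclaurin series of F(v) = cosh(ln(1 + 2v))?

8

Compose series: expand the inner function first, then feed it into the outer expansion.
So c_4 = F^(4)(0)/4! = 8.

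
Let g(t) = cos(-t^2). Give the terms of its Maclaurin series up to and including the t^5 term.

1 - t^4/2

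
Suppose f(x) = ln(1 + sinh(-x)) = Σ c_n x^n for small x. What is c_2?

Let u equal the inner series; expand the outer function in u and truncate.
f(0) = 0
f′(0) = -1
f′′(0) = -1
Then c_k = f^(k)(0)/k! gives each Taylor coefficient.

-1/2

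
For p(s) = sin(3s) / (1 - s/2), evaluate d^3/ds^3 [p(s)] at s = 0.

Take the Cauchy product of the two expansions.
The coefficient of s^3 in the expansion is -15/4, so p′′′(0) = 3! * (-15/4) = -45/2.

-45/2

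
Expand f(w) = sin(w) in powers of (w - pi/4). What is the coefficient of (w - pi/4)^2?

-sqrt(2)/4

f(pi/4) = sqrt(2)/2
f′(pi/4) = sqrt(2)/2
f′′(pi/4) = -sqrt(2)/2
So c_2 = f′′(pi/4)/2! = -sqrt(2)/4.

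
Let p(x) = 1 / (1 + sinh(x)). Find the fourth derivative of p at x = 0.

32

Write 1/(1+u) = 1 - u + u^2 - u^3 + ... and substitute the series for u.
From the series, [x^4] p = 4/3; multiply by 4! = 24 to get 32.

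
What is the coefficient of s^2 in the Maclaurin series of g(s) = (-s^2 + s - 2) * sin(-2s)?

-2

Shift and add copies of the series according to the polynomial's terms.
g(0) = 0
g′(0) = 4
g′′(0) = -4
Dividing each by k! gives the coefficients c_0, ..., c_2.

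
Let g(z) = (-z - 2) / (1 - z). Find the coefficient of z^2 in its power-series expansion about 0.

-3

Multiply each power in the prefactor through the base expansion.
So c_2 = g′′(0)/2! = -3.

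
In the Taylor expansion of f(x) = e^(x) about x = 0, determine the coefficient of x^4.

1/24

f(0) = 1
f′(0) = 1
f′′(0) = 1
f′′′(0) = 1
f^(4)(0) = 1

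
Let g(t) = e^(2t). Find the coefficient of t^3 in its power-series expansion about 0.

4/3

c_3 = g′′′(0)/3! = 4/3.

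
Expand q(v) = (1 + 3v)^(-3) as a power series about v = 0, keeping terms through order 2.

q(0) = 1
q′(0) = -9
q′′(0) = 108

54*v^2 - 9*v + 1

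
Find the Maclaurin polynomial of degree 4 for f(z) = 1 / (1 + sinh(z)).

Use the geometric series for the reciprocal, then substitute.
f(0) = 1
f′(0) = -1
f′′(0) = 2
f′′′(0) = -7
f^(4)(0) = 32

4*z^4/3 - 7*z^3/6 + z^2 - z + 1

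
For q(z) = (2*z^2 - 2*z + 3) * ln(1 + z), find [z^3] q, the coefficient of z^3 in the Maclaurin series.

Shift and add copies of the series according to the polynomial's terms.
q(0) = 0
q′(0) = 3
q′′(0) = -7
q′′′(0) = 24

4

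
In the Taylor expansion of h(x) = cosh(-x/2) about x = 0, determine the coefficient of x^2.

1/8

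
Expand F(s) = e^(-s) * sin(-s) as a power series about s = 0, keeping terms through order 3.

Take the Cauchy product of the two expansions.

-s^3/3 + s^2 - s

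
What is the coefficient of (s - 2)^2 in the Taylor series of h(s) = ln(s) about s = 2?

[(s - 2)^0] = ln(2);  [(s - 2)^1] = 1/2;  [(s - 2)^2] = -1/8.
So c_2 = h′′(2)/2! = -1/8.

-1/8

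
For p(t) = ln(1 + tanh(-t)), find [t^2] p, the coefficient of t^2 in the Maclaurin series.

Compose series: expand the inner function first, then feed it into the outer expansion.

-1/2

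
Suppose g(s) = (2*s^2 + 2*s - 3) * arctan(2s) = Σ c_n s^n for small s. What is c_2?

4

Shift and add copies of the series according to the polynomial's terms.
g(0) = 0
g′(0) = -6
g′′(0) = 8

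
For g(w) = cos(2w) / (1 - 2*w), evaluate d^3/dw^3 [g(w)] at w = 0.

Use 1/(1 - r) = Σ r^k on the denominator, then take the Cauchy product.
From the series, [w^3] g = 4; multiply by 3! = 6 to get 24.

24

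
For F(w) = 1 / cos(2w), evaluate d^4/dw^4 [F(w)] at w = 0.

80

Invert the denominator's series and multiply.
The coefficient of w^4 in the expansion is 10/3, so F^(4)(0) = 4! * (10/3) = 80.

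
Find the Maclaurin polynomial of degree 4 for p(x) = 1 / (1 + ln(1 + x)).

Expand as Σ (-1)^k u^k with u equal to the inner function's series.
p(0) = 1
p′(0) = -1
p′′(0) = 3
p′′′(0) = -14
p^(4)(0) = 88

11*x^4/3 - 7*x^3/3 + 3*x^2/2 - x + 1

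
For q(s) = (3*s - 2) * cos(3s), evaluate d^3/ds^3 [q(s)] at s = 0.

-81

Distribute the polynomial across the series and collect like powers.
The coefficient of s^3 in the expansion is -27/2, so q′′′(0) = 3! * (-27/2) = -81.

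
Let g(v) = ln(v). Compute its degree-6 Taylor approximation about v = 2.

-(v - 2)^6/384 + (v - 2)^5/160 - (v - 2)^4/64 + (v - 2)^3/24 - (v - 2)^2/8 + (v - 2)/2 + ln(2)

g(2) = ln(2)
g′(2) = 1/2
g′′(2) = -1/4
g′′′(2) = 1/4
g^(4)(2) = -3/8
g^(5)(2) = 3/4
g^(6)(2) = -15/8
Then c_k = g^(k)(2)/k! gives each Taylor coefficient.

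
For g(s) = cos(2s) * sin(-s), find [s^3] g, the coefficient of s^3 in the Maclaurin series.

Multiply the two series term by term and collect like powers.

13/6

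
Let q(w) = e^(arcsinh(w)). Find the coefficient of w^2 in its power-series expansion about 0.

1/2

Substitute the inner expansion into the outer series and collect powers.
q(0) = 1
q′(0) = 1
q′′(0) = 1
Then c_k = q^(k)(0)/k! gives each Taylor coefficient.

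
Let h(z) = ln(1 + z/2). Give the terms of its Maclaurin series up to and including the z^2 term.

-z^2/8 + z/2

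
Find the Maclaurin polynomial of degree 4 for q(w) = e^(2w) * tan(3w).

22*w^4 + 15*w^3 + 6*w^2 + 3*w

Take the Cauchy product of the two expansions.
q(0) = 0
q′(0) = 3
q′′(0) = 12
q′′′(0) = 90
q^(4)(0) = 528
The Taylor polynomial is Σ q^(k)(0)/k! · w^k.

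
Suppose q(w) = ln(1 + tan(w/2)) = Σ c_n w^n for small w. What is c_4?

-7/192

Substitute the inner expansion into the outer series and collect powers.
q(0) = 0
q′(0) = 1/2
q′′(0) = -1/4
q′′′(0) = 1/2
q^(4)(0) = -7/8
So c_4 = q^(4)(0)/4! = -7/192.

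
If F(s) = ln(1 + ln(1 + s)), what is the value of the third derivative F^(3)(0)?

Substitute the inner expansion into the outer series and collect powers.
From the series, [s^3] F = 7/6; multiply by 3! = 6 to get 7.

7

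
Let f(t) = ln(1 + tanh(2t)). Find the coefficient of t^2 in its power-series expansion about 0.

-2

Let u equal the inner series; expand the outer function in u and truncate.
f(0) = 0
f′(0) = 2
f′′(0) = -4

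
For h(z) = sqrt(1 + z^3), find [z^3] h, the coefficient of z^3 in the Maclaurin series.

1/2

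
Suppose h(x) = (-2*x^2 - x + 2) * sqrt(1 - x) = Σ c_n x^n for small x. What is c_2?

Shift and add copies of the series according to the polynomial's terms.
h(0) = 2
h′(0) = -2
h′′(0) = -7/2
So c_2 = h′′(0)/2! = -7/4.

-7/4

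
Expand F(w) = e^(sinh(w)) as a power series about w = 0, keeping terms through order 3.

w^3/3 + w^2/2 + w + 1

Let u equal the inner series; expand the outer function in u and truncate.
F(0) = 1
F′(0) = 1
F′′(0) = 1
F′′′(0) = 2
The Taylor polynomial is Σ F^(k)(0)/k! · w^k.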